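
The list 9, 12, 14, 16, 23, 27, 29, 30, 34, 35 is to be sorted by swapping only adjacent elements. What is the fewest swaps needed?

The minimum number of adjacent swaps to sort an array equals its inversion count, since every such swap removes exactly one inversion.
Count inversions — for each element, later elements that are smaller:
9: none → 0
12: none → 0
14: none → 0
16: none → 0
23: none → 0
27: none → 0
29: none → 0
30: none → 0
34: none → 0
35: none → 0
Total inversions: 0 + 0 + 0 + 0 + 0 + 0 + 0 + 0 + 0 + 0 = 0

There are 0 swaps.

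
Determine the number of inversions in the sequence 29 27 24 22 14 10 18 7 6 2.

For each element, count later entries that are smaller:
29 → 27, 24, 22, 14, 10, 18, 7, 6, 2 → 9
27 → 24, 22, 14, 10, 18, 7, 6, 2 → 8
24 → 22, 14, 10, 18, 7, 6, 2 → 7
22 → 14, 10, 18, 7, 6, 2 → 6
14 → 10, 7, 6, 2 → 4
10 → 7, 6, 2 → 3
18 → 7, 6, 2 → 3
7 → 6, 2 → 2
6 → 2 → 1
2 → none → 0
Sum: 9 + 8 + 7 + 6 + 4 + 3 + 3 + 2 + 1 + 0 = 43

Inversions: 43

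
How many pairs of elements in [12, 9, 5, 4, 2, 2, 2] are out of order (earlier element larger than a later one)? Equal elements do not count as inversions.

18 inversions

For each element, count later entries that are smaller:
12 → 9, 5, 4, 2, 2, 2 → 6
9 → 5, 4, 2, 2, 2 → 5
5 → 4, 2, 2, 2 → 4
4 → 2, 2, 2 → 3
2 → none → 0
2 → none → 0
2 → none → 0
Sum: 6 + 5 + 4 + 3 + 0 + 0 + 0 = 18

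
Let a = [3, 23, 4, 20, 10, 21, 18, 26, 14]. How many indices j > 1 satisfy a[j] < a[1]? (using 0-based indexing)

6

The element at index 1 is 23.
Elements after it: 4, 20, 10, 21, 18, 26, 14
Those smaller than 23: 4, 20, 10, 21, 18, 14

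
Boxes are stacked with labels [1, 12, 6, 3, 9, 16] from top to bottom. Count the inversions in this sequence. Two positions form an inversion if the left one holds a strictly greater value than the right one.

Inversions: 4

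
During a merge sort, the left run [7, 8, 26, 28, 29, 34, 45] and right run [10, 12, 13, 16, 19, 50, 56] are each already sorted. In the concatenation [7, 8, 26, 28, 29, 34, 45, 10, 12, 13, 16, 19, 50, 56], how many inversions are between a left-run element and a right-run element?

Count, for every r in R, how many entries of L exceed r:
r = 10: 26, 28, 29, 34, 45 → 5
r = 12: 26, 28, 29, 34, 45 → 5
r = 13: 26, 28, 29, 34, 45 → 5
r = 16: 26, 28, 29, 34, 45 → 5
r = 19: 26, 28, 29, 34, 45 → 5
r = 50: none → 0
r = 56: none → 0
Cross-inversions: 5 + 5 + 5 + 5 + 5 + 0 + 0 = 25

25 cross-inversions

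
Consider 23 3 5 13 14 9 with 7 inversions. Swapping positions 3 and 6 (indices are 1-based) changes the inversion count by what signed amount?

+1

Positions 3 and 6 hold 5 and 9; after swapping, the array is [23, 3, 9, 13, 14, 5].
For each element, count later entries that are smaller:
23: 5
3: 0
9: 1
13: 1
14: 1
5: 0
Sum: 5 + 0 + 1 + 1 + 1 + 0 = 8
Change: 8 − 7 = +1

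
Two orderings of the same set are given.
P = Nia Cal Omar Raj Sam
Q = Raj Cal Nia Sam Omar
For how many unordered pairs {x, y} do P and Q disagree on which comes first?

There are 5 disagreeing pairs.

Assign each item its position (1..5) in the first ordering, then rewrite the second ordering as that position sequence:
positions: Nia→1, Cal→2, Omar→3, Raj→4, Sam→5
second ordering as positions: [4, 2, 1, 5, 3]
Discordant pairs = inversions in this position sequence.
4: 2, 1, 3 → 3
2: 1 → 1
1: 0
5: 3 → 1
3: 0
Total: 3 + 1 + 0 + 1 + 0 = 5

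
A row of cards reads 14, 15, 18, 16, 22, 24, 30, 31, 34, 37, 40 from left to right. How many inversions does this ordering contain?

1

Element-by-element contributions:
14: 0
15: 0
18: 1
16: 0
22: 0
24: 0
30: 0
31: 0
34: 0
37: 0
40: 0
Sum: 0 + 0 + 1 + 0 + 0 + 0 + 0 + 0 + 0 + 0 + 0 = 1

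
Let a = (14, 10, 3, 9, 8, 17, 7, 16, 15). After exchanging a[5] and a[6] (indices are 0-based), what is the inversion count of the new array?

15

Positions 5 and 6 hold 17 and 7; after swapping, the array is [14, 10, 3, 9, 8, 7, 17, 16, 15].
Sweep left to right; for each value list the smaller values that follow it:
14: 5
10: 4
3: 0
9: 2
8: 1
7: 0
17: 2
16: 1
15: 0
Sum: 5 + 4 + 0 + 2 + 1 + 0 + 2 + 1 + 0 = 15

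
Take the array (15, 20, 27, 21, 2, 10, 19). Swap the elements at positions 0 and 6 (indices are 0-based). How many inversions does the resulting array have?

13 inversions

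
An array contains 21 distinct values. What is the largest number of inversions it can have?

A reversed (strictly descending) arrangement makes every pair an inversion, giving C(21, 2) inversions.
C(21, 2) = 21·20/2 = 210

210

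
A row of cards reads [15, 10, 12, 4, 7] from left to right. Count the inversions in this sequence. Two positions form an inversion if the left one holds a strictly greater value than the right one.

Inversions: 8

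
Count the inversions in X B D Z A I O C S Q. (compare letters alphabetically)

20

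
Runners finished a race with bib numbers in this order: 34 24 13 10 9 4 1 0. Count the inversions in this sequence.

28

Element-by-element contributions:
34 → 24, 13, 10, 9, 4, 1, 0 → 7
24 → 13, 10, 9, 4, 1, 0 → 6
13 → 10, 9, 4, 1, 0 → 5
10 → 9, 4, 1, 0 → 4
9 → 4, 1, 0 → 3
4 → 1, 0 → 2
1 → 0 → 1
0 → none → 0
Sum: 7 + 6 + 5 + 4 + 3 + 2 + 1 + 0 = 28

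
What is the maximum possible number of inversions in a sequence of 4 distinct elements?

A reversed (strictly descending) arrangement makes every pair an inversion, giving C(4, 2) inversions.
C(4, 2) = 4·3/2 = 6

6 inversions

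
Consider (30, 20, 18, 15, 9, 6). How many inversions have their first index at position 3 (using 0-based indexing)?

2 such elements

The element at index 3 is 15.
Elements after it: 9, 6
Those smaller than 15: 9, 6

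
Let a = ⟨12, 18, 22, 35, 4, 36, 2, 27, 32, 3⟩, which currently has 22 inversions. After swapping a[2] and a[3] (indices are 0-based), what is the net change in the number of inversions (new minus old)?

+1

Positions 2 and 3 hold 22 and 35; after swapping, the array is [12, 18, 35, 22, 4, 36, 2, 27, 32, 3].
Sweep left to right; for each value list the smaller values that follow it:
12 → 4, 2, 3 → 3
18 → 4, 2, 3 → 3
35 → 22, 4, 2, 27, 32, 3 → 6
22 → 4, 2, 3 → 3
4 → 2, 3 → 2
36 → 2, 27, 32, 3 → 4
2 → none → 0
27 → 3 → 1
32 → 3 → 1
3 → none → 0
Sum: 3 + 3 + 6 + 3 + 2 + 4 + 0 + 1 + 1 + 0 = 23
Change: 23 − 22 = +1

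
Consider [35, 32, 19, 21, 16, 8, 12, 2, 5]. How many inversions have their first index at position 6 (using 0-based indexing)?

2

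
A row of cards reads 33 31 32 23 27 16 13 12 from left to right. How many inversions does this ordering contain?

Sweep left to right; for each value list the smaller values that follow it:
33 → 31, 32, 23, 27, 16, 13, 12 → 7
31 → 23, 27, 16, 13, 12 → 5
32 → 23, 27, 16, 13, 12 → 5
23 → 16, 13, 12 → 3
27 → 16, 13, 12 → 3
16 → 13, 12 → 2
13 → 12 → 1
12 → none → 0
Sum: 7 + 5 + 5 + 3 + 3 + 2 + 1 + 0 = 26

26 inversions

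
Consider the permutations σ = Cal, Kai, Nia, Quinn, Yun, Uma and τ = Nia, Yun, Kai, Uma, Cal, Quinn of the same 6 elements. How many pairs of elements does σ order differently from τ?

8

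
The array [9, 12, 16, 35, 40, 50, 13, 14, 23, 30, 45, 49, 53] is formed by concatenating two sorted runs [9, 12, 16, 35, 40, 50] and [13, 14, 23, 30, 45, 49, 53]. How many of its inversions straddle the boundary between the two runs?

Count, for every r in R, how many entries of L exceed r:
r = 13: 16, 35, 40, 50 → 4
r = 14: 16, 35, 40, 50 → 4
r = 23: 35, 40, 50 → 3
r = 30: 35, 40, 50 → 3
r = 45: 50 → 1
r = 49: 50 → 1
r = 53: none → 0
Cross-inversions: 4 + 4 + 3 + 3 + 1 + 1 + 0 = 16

16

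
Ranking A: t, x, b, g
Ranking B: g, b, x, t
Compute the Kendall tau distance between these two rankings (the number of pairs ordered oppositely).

Assign each item its position (1..4) in the first ordering, then rewrite the second ordering as that position sequence:
positions: t→1, x→2, b→3, g→4
second ordering as positions: [4, 3, 2, 1]
Discordant pairs = inversions in this position sequence.
4: 3, 2, 1 → 3
3: 2, 1 → 2
2: 1 → 1
1: 0
Total: 3 + 2 + 1 + 0 = 6

6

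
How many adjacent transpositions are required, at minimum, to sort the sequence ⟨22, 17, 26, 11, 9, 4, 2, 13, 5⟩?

The minimum number of adjacent swaps to sort an array equals its inversion count, since every such swap removes exactly one inversion.
Count inversions — for each element, later elements that are smaller:
22: 17, 11, 9, 4, 2, 13, 5 → 7
17: 11, 9, 4, 2, 13, 5 → 6
26: 11, 9, 4, 2, 13, 5 → 6
11: 9, 4, 2, 5 → 4
9: 4, 2, 5 → 3
4: 2 → 1
2: none → 0
13: 5 → 1
5: none → 0
Total inversions: 7 + 6 + 6 + 4 + 3 + 1 + 0 + 1 + 0 = 28

28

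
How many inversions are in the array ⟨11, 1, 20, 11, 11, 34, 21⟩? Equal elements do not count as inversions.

For each element, count later entries that are smaller:
11: 1
1: 0
20: 2
11: 0
11: 0
34: 1
21: 0
Sum: 1 + 0 + 2 + 0 + 0 + 1 + 0 = 4

Out-of-order pairs: 4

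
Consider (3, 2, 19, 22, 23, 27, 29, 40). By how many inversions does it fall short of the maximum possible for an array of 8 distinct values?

Maximum inversions for 8 distinct elements is C(8, 2) = 8·7/2 = 28.
Current inversions — for each element, count later smaller elements:
3: 1
2: 0
19: 0
22: 0
23: 0
27: 0
29: 0
40: 0
Current total: 1 + 0 + 0 + 0 + 0 + 0 + 0 + 0 = 1
Shortfall: 28 − 1 = 27

27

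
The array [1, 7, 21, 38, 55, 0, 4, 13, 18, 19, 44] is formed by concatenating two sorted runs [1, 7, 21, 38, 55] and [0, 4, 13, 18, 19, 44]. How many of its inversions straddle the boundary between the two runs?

Take each right-half value and tally the left-half values above it:
r = 0: 1, 7, 21, 38, 55 → 5
r = 4: 7, 21, 38, 55 → 4
r = 13: 21, 38, 55 → 3
r = 18: 21, 38, 55 → 3
r = 19: 21, 38, 55 → 3
r = 44: 55 → 1
Cross-inversions: 5 + 4 + 3 + 3 + 3 + 1 = 19

19 cross-inversions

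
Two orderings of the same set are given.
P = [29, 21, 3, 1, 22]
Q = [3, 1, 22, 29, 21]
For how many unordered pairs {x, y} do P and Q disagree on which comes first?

6 disagreeing pairs

Assign each item its position (1..5) in the first ordering, then rewrite the second ordering as that position sequence:
positions: 29→1, 21→2, 3→3, 1→4, 22→5
second ordering as positions: [3, 4, 5, 1, 2]
Discordant pairs = inversions in this position sequence.
3: 1, 2 → 2
4: 1, 2 → 2
5: 1, 2 → 2
1: 0
2: 0
Total: 2 + 2 + 2 + 0 + 0 = 6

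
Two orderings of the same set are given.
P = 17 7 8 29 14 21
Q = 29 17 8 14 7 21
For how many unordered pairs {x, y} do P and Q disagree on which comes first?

Assign each item its position (1..6) in the first ordering, then rewrite the second ordering as that position sequence:
positions: 17→1, 7→2, 8→3, 29→4, 14→5, 21→6
second ordering as positions: [4, 1, 3, 5, 2, 6]
Discordant pairs = inversions in this position sequence.
4: 1, 3, 2 → 3
1: 0
3: 2 → 1
5: 2 → 1
2: 0
6: 0
Total: 3 + 0 + 1 + 1 + 0 + 0 = 5

5 disagreeing pairs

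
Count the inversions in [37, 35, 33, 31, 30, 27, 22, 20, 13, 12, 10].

55 out-of-order pairs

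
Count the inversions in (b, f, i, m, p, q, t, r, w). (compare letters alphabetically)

Inversions: 1

Sweep left to right; for each value list the smaller values that follow it:
b → none → 0
f → none → 0
i → none → 0
m → none → 0
p → none → 0
q → none → 0
t → r → 1
r → none → 0
w → none → 0
Sum: 0 + 0 + 0 + 0 + 0 + 0 + 1 + 0 + 0 = 1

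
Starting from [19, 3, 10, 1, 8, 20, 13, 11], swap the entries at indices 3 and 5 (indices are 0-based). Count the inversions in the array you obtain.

Positions 3 and 5 hold 1 and 20; after swapping, the array is [19, 3, 10, 20, 8, 1, 13, 11].
Count, for each position, how many later elements it exceeds:
19 → 3, 10, 8, 1, 13, 11 → 6
3 → 1 → 1
10 → 8, 1 → 2
20 → 8, 1, 13, 11 → 4
8 → 1 → 1
1 → none → 0
13 → 11 → 1
11 → none → 0
Sum: 6 + 1 + 2 + 4 + 1 + 0 + 1 + 0 = 15

15 inversions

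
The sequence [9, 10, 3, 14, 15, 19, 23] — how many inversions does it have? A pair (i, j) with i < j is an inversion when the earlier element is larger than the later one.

For each element, count later entries that are smaller:
9 → 3 → 1
10 → 3 → 1
3 → none → 0
14 → none → 0
15 → none → 0
19 → none → 0
23 → none → 0
Sum: 1 + 1 + 0 + 0 + 0 + 0 + 0 = 2

Inversions: 2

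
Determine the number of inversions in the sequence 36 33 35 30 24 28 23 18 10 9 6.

Element-by-element contributions:
36: 10
33: 8
35: 8
30: 7
24: 5
28: 5
23: 4
18: 3
10: 2
9: 1
6: 0
Sum: 10 + 8 + 8 + 7 + 5 + 5 + 4 + 3 + 2 + 1 + 0 = 53

There are 53 inversions.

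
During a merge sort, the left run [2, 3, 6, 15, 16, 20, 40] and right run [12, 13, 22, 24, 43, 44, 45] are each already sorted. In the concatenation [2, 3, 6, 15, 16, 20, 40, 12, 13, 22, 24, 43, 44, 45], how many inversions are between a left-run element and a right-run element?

Count, for every r in R, how many entries of L exceed r:
r = 12: 15, 16, 20, 40 → 4
r = 13: 15, 16, 20, 40 → 4
r = 22: 40 → 1
r = 24: 40 → 1
r = 43: none → 0
r = 44: none → 0
r = 45: none → 0
Cross-inversions: 4 + 4 + 1 + 1 + 0 + 0 + 0 = 10

10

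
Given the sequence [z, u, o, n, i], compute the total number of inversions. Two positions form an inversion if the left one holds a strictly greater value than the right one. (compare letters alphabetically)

Inversions: 10

Sweep left to right; for each value list the smaller values that follow it:
z → u, o, n, i → 4
u → o, n, i → 3
o → n, i → 2
n → i → 1
i → none → 0
Sum: 4 + 3 + 2 + 1 + 0 = 10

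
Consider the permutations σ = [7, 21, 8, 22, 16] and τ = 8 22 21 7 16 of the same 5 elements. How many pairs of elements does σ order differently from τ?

Assign each item its position (1..5) in the first ordering, then rewrite the second ordering as that position sequence:
positions: 7→1, 21→2, 8→3, 22→4, 16→5
second ordering as positions: [3, 4, 2, 1, 5]
Discordant pairs = inversions in this position sequence.
3: 2, 1 → 2
4: 2, 1 → 2
2: 1 → 1
1: 0
5: 0
Total: 2 + 2 + 1 + 0 + 0 = 5

There are 5 discordant pairs.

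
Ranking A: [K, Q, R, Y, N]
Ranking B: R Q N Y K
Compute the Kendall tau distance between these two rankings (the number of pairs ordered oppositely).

Assign each item its position (1..5) in the first ordering, then rewrite the second ordering as that position sequence:
positions: K→1, Q→2, R→3, Y→4, N→5
second ordering as positions: [3, 2, 5, 4, 1]
Discordant pairs = inversions in this position sequence.
3: 2, 1 → 2
2: 1 → 1
5: 4, 1 → 2
4: 1 → 1
1: 0
Total: 2 + 1 + 2 + 1 + 0 = 6

6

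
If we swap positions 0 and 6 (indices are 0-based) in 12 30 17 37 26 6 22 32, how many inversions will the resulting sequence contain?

Positions 0 and 6 hold 12 and 22; after swapping, the array is [22, 30, 17, 37, 26, 6, 12, 32].
For each element, count later entries that are smaller:
22: 3
30: 4
17: 2
37: 4
26: 2
6: 0
12: 0
32: 0
Sum: 3 + 4 + 2 + 4 + 2 + 0 + 0 + 0 = 15

15 inversions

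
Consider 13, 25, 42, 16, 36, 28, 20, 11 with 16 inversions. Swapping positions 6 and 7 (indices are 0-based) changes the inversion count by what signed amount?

Positions 6 and 7 hold 20 and 11; after swapping, the array is [13, 25, 42, 16, 36, 28, 11, 20].
Sweep left to right; for each value list the smaller values that follow it:
13 → 11 → 1
25 → 16, 11, 20 → 3
42 → 16, 36, 28, 11, 20 → 5
16 → 11 → 1
36 → 28, 11, 20 → 3
28 → 11, 20 → 2
11 → none → 0
20 → none → 0
Sum: 1 + 3 + 5 + 1 + 3 + 2 + 0 + 0 = 15
Change: 15 − 16 = -1

-1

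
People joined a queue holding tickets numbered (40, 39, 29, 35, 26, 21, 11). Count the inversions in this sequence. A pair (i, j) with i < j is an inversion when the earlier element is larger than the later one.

Sweep left to right; for each value list the smaller values that follow it:
40 → 39, 29, 35, 26, 21, 11 → 6
39 → 29, 35, 26, 21, 11 → 5
29 → 26, 21, 11 → 3
35 → 26, 21, 11 → 3
26 → 21, 11 → 2
21 → 11 → 1
11 → none → 0
Sum: 6 + 5 + 3 + 3 + 2 + 1 + 0 = 20

There are 20 inversions.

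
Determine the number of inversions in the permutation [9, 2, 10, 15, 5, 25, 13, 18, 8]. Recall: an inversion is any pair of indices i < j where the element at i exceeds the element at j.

13

Element-by-element contributions:
9 → 2, 5, 8 → 3
2 → none → 0
10 → 5, 8 → 2
15 → 5, 13, 8 → 3
5 → none → 0
25 → 13, 18, 8 → 3
13 → 8 → 1
18 → 8 → 1
8 → none → 0
Sum: 3 + 0 + 2 + 3 + 0 + 3 + 1 + 1 + 0 = 13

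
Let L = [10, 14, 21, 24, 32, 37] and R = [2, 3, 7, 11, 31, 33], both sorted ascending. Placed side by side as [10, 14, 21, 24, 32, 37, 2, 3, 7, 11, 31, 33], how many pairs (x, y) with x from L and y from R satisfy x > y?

Count, for every r in R, how many entries of L exceed r:
r = 2: 10, 14, 21, 24, 32, 37 → 6
r = 3: 10, 14, 21, 24, 32, 37 → 6
r = 7: 10, 14, 21, 24, 32, 37 → 6
r = 11: 14, 21, 24, 32, 37 → 5
r = 31: 32, 37 → 2
r = 33: 37 → 1
Cross-inversions: 6 + 6 + 6 + 5 + 2 + 1 = 26

There are 26 split inversions.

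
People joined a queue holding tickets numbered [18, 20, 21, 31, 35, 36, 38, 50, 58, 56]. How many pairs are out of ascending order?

For each element, count later entries that are smaller:
18 → none → 0
20 → none → 0
21 → none → 0
31 → none → 0
35 → none → 0
36 → none → 0
38 → none → 0
50 → none → 0
58 → 56 → 1
56 → none → 0
Sum: 0 + 0 + 0 + 0 + 0 + 0 + 0 + 0 + 1 + 0 = 1

Inversions: 1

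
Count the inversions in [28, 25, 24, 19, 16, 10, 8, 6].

Count, for each position, how many later elements it exceeds:
28: 7
25: 6
24: 5
19: 4
16: 3
10: 2
8: 1
6: 0
Sum: 7 + 6 + 5 + 4 + 3 + 2 + 1 + 0 = 28

There are 28 inversions.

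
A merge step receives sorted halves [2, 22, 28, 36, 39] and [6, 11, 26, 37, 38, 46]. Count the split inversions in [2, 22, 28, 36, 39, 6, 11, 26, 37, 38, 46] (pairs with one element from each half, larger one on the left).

13 cross-inversions

Take each right-half value and tally the left-half values above it:
r = 6: 22, 28, 36, 39 → 4
r = 11: 22, 28, 36, 39 → 4
r = 26: 28, 36, 39 → 3
r = 37: 39 → 1
r = 38: 39 → 1
r = 46: none → 0
Cross-inversions: 4 + 4 + 3 + 1 + 1 + 0 = 13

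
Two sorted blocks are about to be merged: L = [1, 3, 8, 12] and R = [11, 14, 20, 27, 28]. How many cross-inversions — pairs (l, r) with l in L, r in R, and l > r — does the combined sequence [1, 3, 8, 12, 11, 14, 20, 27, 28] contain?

Split inversions: 1

Count, for every r in R, how many entries of L exceed r:
r = 11: 12 → 1
r = 14: none → 0
r = 20: none → 0
r = 27: none → 0
r = 28: none → 0
Cross-inversions: 1 + 0 + 0 + 0 + 0 = 1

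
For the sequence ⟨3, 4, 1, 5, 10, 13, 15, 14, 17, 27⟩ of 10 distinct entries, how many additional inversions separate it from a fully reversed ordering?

Maximum inversions for 10 distinct elements is C(10, 2) = 10·9/2 = 45.
Current inversions — for each element, count later smaller elements:
3: 1
4: 1
1: 0
5: 0
10: 0
13: 0
15: 1
14: 0
17: 0
27: 0
Current total: 1 + 1 + 0 + 0 + 0 + 0 + 1 + 0 + 0 + 0 = 3
Shortfall: 45 − 3 = 42

42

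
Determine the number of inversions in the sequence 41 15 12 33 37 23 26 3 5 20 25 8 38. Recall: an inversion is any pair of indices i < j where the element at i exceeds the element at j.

Inversions: 44

Count, for each position, how many later elements it exceeds:
41: 12
15: 4
12: 3
33: 7
37: 7
23: 4
26: 5
3: 0
5: 0
20: 1
25: 1
8: 0
38: 0
Sum: 12 + 4 + 3 + 7 + 7 + 4 + 5 + 0 + 0 + 1 + 1 + 0 + 0 = 44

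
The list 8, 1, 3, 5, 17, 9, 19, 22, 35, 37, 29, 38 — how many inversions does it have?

6 inversions

For each element, count later entries that are smaller:
8: 3
1: 0
3: 0
5: 0
17: 1
9: 0
19: 0
22: 0
35: 1
37: 1
29: 0
38: 0
Sum: 3 + 0 + 0 + 0 + 1 + 0 + 0 + 0 + 1 + 1 + 0 + 0 = 6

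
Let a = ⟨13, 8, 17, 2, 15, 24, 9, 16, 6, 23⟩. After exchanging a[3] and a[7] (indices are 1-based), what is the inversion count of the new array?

Positions 3 and 7 hold 17 and 9; after swapping, the array is [13, 8, 9, 2, 15, 24, 17, 16, 6, 23].
Element-by-element contributions:
13 → 8, 9, 2, 6 → 4
8 → 2, 6 → 2
9 → 2, 6 → 2
2 → none → 0
15 → 6 → 1
24 → 17, 16, 6, 23 → 4
17 → 16, 6 → 2
16 → 6 → 1
6 → none → 0
23 → none → 0
Sum: 4 + 2 + 2 + 0 + 1 + 4 + 2 + 1 + 0 + 0 = 16

16 inversions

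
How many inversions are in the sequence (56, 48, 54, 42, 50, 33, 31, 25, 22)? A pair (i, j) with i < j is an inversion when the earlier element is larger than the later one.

33

For each element, count later entries that are smaller:
56 → 48, 54, 42, 50, 33, 31, 25, 22 → 8
48 → 42, 33, 31, 25, 22 → 5
54 → 42, 50, 33, 31, 25, 22 → 6
42 → 33, 31, 25, 22 → 4
50 → 33, 31, 25, 22 → 4
33 → 31, 25, 22 → 3
31 → 25, 22 → 2
25 → 22 → 1
22 → none → 0
Sum: 8 + 5 + 6 + 4 + 4 + 3 + 2 + 1 + 0 = 33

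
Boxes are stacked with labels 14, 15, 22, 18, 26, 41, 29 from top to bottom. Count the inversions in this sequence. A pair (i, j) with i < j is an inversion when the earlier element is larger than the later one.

Listing every pair i<j with a[i]>a[j] (using 1-based positions):
(3,4): 22 > 18
(6,7): 41 > 29
That's 2 pairs.

There are 2 inversions.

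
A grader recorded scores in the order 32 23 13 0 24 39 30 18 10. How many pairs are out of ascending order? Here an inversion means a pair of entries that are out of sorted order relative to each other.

Element-by-element contributions:
32 → 23, 13, 0, 24, 30, 18, 10 → 7
23 → 13, 0, 18, 10 → 4
13 → 0, 10 → 2
0 → none → 0
24 → 18, 10 → 2
39 → 30, 18, 10 → 3
30 → 18, 10 → 2
18 → 10 → 1
10 → none → 0
Sum: 7 + 4 + 2 + 0 + 2 + 3 + 2 + 1 + 0 = 21

21 inversions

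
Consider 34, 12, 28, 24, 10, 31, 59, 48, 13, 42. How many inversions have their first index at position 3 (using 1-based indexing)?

3

The element at index 3 is 28.
Elements after it: 24, 10, 31, 59, 48, 13, 42
Those smaller than 28: 24, 10, 13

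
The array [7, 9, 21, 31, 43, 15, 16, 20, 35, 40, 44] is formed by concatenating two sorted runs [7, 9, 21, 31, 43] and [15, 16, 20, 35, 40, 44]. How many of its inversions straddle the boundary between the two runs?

11

Take each right-half value and tally the left-half values above it:
r = 15: 21, 31, 43 → 3
r = 16: 21, 31, 43 → 3
r = 20: 21, 31, 43 → 3
r = 35: 43 → 1
r = 40: 43 → 1
r = 44: none → 0
Cross-inversions: 3 + 3 + 3 + 1 + 1 + 0 = 11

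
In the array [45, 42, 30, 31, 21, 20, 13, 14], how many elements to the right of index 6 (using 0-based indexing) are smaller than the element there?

0

The element at index 6 is 13.
Elements after it: 14
None of them are smaller than 13.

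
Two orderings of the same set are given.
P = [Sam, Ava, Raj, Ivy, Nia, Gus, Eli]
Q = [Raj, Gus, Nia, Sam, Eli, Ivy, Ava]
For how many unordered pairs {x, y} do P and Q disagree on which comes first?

12

Assign each item its position (1..7) in the first ordering, then rewrite the second ordering as that position sequence:
positions: Sam→1, Ava→2, Raj→3, Ivy→4, Nia→5, Gus→6, Eli→7
second ordering as positions: [3, 6, 5, 1, 7, 4, 2]
Discordant pairs = inversions in this position sequence.
3: 1, 2 → 2
6: 5, 1, 4, 2 → 4
5: 1, 4, 2 → 3
1: 0
7: 4, 2 → 2
4: 2 → 1
2: 0
Total: 2 + 4 + 3 + 0 + 2 + 1 + 0 = 12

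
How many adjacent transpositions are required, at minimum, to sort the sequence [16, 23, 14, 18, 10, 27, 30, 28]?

8 adjacent swaps

The minimum number of adjacent swaps to sort an array equals its inversion count, since every such swap removes exactly one inversion.
Count inversions — for each element, later elements that are smaller:
16: 14, 10 → 2
23: 14, 18, 10 → 3
14: 10 → 1
18: 10 → 1
10: none → 0
27: none → 0
30: 28 → 1
28: none → 0
Total inversions: 2 + 3 + 1 + 1 + 0 + 0 + 1 + 0 = 8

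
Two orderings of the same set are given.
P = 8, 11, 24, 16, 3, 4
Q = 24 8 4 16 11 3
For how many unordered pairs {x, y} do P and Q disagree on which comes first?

Assign each item its position (1..6) in the first ordering, then rewrite the second ordering as that position sequence:
positions: 8→1, 11→2, 24→3, 16→4, 3→5, 4→6
second ordering as positions: [3, 1, 6, 4, 2, 5]
Discordant pairs = inversions in this position sequence.
3: 1, 2 → 2
1: 0
6: 4, 2, 5 → 3
4: 2 → 1
2: 0
5: 0
Total: 2 + 0 + 3 + 1 + 0 + 0 = 6

6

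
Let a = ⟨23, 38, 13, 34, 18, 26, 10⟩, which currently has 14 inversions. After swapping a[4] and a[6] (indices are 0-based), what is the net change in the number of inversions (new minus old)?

-1

Positions 4 and 6 hold 18 and 10; after swapping, the array is [23, 38, 13, 34, 10, 26, 18].
For each element, count later entries that are smaller:
23 → 13, 10, 18 → 3
38 → 13, 34, 10, 26, 18 → 5
13 → 10 → 1
34 → 10, 26, 18 → 3
10 → none → 0
26 → 18 → 1
18 → none → 0
Sum: 3 + 5 + 1 + 3 + 0 + 1 + 0 = 13
Change: 13 − 14 = -1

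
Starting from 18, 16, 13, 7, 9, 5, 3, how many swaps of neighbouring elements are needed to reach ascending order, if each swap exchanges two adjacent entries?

Swaps: 20

Minimum adjacent swaps = number of inversions (each swap of adjacent out-of-order elements removes one inversion and no swap can remove more).
Count inversions — for each element, later elements that are smaller:
18: 16, 13, 7, 9, 5, 3 → 6
16: 13, 7, 9, 5, 3 → 5
13: 7, 9, 5, 3 → 4
7: 5, 3 → 2
9: 5, 3 → 2
5: 3 → 1
3: none → 0
Total inversions: 6 + 5 + 4 + 2 + 2 + 1 + 0 = 20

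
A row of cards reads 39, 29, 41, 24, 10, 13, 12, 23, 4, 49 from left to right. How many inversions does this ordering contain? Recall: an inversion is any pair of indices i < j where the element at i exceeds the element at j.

29

For each element, count later entries that are smaller:
39: 7
29: 6
41: 6
24: 5
10: 1
13: 2
12: 1
23: 1
4: 0
49: 0
Sum: 7 + 6 + 6 + 5 + 1 + 2 + 1 + 1 + 0 + 0 = 29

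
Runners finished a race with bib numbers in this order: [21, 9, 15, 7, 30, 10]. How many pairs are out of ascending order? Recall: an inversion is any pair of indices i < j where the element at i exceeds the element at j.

8

Sweep left to right; for each value list the smaller values that follow it:
21 → 9, 15, 7, 10 → 4
9 → 7 → 1
15 → 7, 10 → 2
7 → none → 0
30 → 10 → 1
10 → none → 0
Sum: 4 + 1 + 2 + 0 + 1 + 0 = 8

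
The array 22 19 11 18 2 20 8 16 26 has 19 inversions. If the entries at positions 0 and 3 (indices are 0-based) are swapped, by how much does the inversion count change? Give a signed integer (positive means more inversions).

Positions 0 and 3 hold 22 and 18; after swapping, the array is [18, 19, 11, 22, 2, 20, 8, 16, 26].
Count, for each position, how many later elements it exceeds:
18: 4
19: 4
11: 2
22: 4
2: 0
20: 2
8: 0
16: 0
26: 0
Sum: 4 + 4 + 2 + 4 + 0 + 2 + 0 + 0 + 0 = 16
Change: 16 − 19 = -3

-3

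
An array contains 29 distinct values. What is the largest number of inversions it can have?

406 inversions

The maximum occurs when the array is in strictly decreasing order: every one of the C(29, 2) pairs is inverted.
C(29, 2) = 29·28/2 = 406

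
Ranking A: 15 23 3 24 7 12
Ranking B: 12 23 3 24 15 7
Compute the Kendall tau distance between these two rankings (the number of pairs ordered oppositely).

8

Assign each item its position (1..6) in the first ordering, then rewrite the second ordering as that position sequence:
positions: 15→1, 23→2, 3→3, 24→4, 7→5, 12→6
second ordering as positions: [6, 2, 3, 4, 1, 5]
Discordant pairs = inversions in this position sequence.
6: 2, 3, 4, 1, 5 → 5
2: 1 → 1
3: 1 → 1
4: 1 → 1
1: 0
5: 0
Total: 5 + 1 + 1 + 1 + 0 + 0 = 8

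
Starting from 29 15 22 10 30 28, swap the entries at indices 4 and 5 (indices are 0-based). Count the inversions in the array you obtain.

6 inversions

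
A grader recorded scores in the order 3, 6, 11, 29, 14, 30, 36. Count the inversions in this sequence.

Element-by-element contributions:
3: 0
6: 0
11: 0
29: 1
14: 0
30: 0
36: 0
Sum: 0 + 0 + 0 + 1 + 0 + 0 + 0 = 1

1 inversion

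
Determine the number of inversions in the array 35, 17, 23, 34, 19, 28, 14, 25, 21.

There are 22 out-of-order pairs.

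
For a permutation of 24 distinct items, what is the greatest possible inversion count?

The maximum occurs when the array is in strictly decreasing order: every one of the C(24, 2) pairs is inverted.
C(24, 2) = 24·23/2 = 276

276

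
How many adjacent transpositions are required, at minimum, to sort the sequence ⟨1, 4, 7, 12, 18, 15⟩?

Minimum adjacent swaps = number of inversions (each swap of adjacent out-of-order elements removes one inversion and no swap can remove more).
Count inversions — for each element, later elements that are smaller:
1: none → 0
4: none → 0
7: none → 0
12: none → 0
18: 15 → 1
15: none → 0
Total inversions: 0 + 0 + 0 + 0 + 1 + 0 = 1

Adjacent swaps: 1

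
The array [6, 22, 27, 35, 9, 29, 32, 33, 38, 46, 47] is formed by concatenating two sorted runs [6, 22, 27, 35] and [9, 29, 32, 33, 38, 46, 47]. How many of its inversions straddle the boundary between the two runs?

6 split inversions

Count, for every r in R, how many entries of L exceed r:
r = 9: 22, 27, 35 → 3
r = 29: 35 → 1
r = 32: 35 → 1
r = 33: 35 → 1
r = 38: none → 0
r = 46: none → 0
r = 47: none → 0
Cross-inversions: 3 + 1 + 1 + 1 + 0 + 0 + 0 = 6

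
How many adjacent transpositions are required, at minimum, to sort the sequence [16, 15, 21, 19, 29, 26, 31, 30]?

4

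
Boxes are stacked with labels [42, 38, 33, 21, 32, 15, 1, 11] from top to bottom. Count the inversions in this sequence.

Inversions: 26

Count, for each position, how many later elements it exceeds:
42: 7
38: 6
33: 5
21: 3
32: 3
15: 2
1: 0
11: 0
Sum: 7 + 6 + 5 + 3 + 3 + 2 + 0 + 0 = 26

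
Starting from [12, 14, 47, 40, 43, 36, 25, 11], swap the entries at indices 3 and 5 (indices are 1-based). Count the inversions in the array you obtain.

Inversions: 15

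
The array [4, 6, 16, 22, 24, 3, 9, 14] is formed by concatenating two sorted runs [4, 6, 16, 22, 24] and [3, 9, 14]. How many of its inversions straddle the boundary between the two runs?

11 split inversions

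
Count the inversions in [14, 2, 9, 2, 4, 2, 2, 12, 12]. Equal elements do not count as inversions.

Sweep left to right; for each value list the smaller values that follow it:
14 → 2, 9, 2, 4, 2, 2, 12, 12 → 8
2 → none → 0
9 → 2, 4, 2, 2 → 4
2 → none → 0
4 → 2, 2 → 2
2 → none → 0
2 → none → 0
12 → none → 0
12 → none → 0
Sum: 8 + 0 + 4 + 0 + 2 + 0 + 0 + 0 + 0 = 14

Out-of-order pairs: 14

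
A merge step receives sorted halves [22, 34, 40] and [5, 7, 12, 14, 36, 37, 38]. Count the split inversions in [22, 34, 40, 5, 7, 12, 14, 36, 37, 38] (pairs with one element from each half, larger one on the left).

Take each right-half value and tally the left-half values above it:
r = 5: 22, 34, 40 → 3
r = 7: 22, 34, 40 → 3
r = 12: 22, 34, 40 → 3
r = 14: 22, 34, 40 → 3
r = 36: 40 → 1
r = 37: 40 → 1
r = 38: 40 → 1
Cross-inversions: 3 + 3 + 3 + 3 + 1 + 1 + 1 = 15

15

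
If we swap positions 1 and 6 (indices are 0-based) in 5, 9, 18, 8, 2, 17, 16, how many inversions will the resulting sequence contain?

10 inversions

Positions 1 and 6 hold 9 and 16; after swapping, the array is [5, 16, 18, 8, 2, 17, 9].
Sweep left to right; for each value list the smaller values that follow it:
5: 1
16: 3
18: 4
8: 1
2: 0
17: 1
9: 0
Sum: 1 + 3 + 4 + 1 + 0 + 1 + 0 = 10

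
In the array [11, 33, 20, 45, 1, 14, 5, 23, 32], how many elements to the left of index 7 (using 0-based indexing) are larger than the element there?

2

The element at index 7 is 23.
Elements before it: 11, 33, 20, 45, 1, 14, 5
Those larger than 23: 33, 45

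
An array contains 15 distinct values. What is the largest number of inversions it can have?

A reversed (strictly descending) arrangement makes every pair an inversion, giving C(15, 2) inversions.
C(15, 2) = 15·14/2 = 105

Inversions: 105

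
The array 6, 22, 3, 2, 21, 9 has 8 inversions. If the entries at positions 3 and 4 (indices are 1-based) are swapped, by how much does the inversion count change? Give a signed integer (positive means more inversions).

Positions 3 and 4 hold 3 and 2; after swapping, the array is [6, 22, 2, 3, 21, 9].
Count, for each position, how many later elements it exceeds:
6: 2
22: 4
2: 0
3: 0
21: 1
9: 0
Sum: 2 + 4 + 0 + 0 + 1 + 0 = 7
Change: 7 − 8 = -1

-1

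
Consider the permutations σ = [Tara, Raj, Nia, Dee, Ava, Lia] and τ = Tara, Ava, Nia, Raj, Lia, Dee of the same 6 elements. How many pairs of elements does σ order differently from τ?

Discordant pairs: 5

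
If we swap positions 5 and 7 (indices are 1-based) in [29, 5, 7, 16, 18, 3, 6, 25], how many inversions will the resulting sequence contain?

Positions 5 and 7 hold 18 and 6; after swapping, the array is [29, 5, 7, 16, 6, 3, 18, 25].
For each element, count later entries that are smaller:
29 → 5, 7, 16, 6, 3, 18, 25 → 7
5 → 3 → 1
7 → 6, 3 → 2
16 → 6, 3 → 2
6 → 3 → 1
3 → none → 0
18 → none → 0
25 → none → 0
Sum: 7 + 1 + 2 + 2 + 1 + 0 + 0 + 0 = 13

13 inversions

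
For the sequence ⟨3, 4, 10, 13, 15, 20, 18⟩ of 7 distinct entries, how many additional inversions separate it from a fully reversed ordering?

20 inversions short

Maximum inversions for 7 distinct elements is C(7, 2) = 7·6/2 = 21.
Current inversions — for each element, count later smaller elements:
3: 0
4: 0
10: 0
13: 0
15: 0
20: 1
18: 0
Current total: 0 + 0 + 0 + 0 + 0 + 1 + 0 = 1
Shortfall: 21 − 1 = 20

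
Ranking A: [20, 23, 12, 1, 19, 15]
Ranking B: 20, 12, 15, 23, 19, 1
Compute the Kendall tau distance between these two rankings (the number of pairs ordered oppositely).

5

Assign each item its position (1..6) in the first ordering, then rewrite the second ordering as that position sequence:
positions: 20→1, 23→2, 12→3, 1→4, 19→5, 15→6
second ordering as positions: [1, 3, 6, 2, 5, 4]
Discordant pairs = inversions in this position sequence.
1: 0
3: 2 → 1
6: 2, 5, 4 → 3
2: 0
5: 4 → 1
4: 0
Total: 0 + 1 + 3 + 0 + 1 + 0 = 5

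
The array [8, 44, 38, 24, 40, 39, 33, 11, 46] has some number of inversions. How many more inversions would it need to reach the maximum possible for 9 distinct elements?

Maximum inversions for 9 distinct elements is C(9, 2) = 9·8/2 = 36.
Current inversions — for each element, count later smaller elements:
8: 0
44: 6
38: 3
24: 1
40: 3
39: 2
33: 1
11: 0
46: 0
Current total: 0 + 6 + 3 + 1 + 3 + 2 + 1 + 0 + 0 = 16
Shortfall: 36 − 16 = 20

20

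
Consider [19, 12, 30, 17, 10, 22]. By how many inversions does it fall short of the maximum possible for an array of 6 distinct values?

Maximum inversions for 6 distinct elements is C(6, 2) = 6·5/2 = 15.
Current inversions — for each element, count later smaller elements:
19: 3
12: 1
30: 3
17: 1
10: 0
22: 0
Current total: 3 + 1 + 3 + 1 + 0 + 0 = 8
Shortfall: 15 − 8 = 7

7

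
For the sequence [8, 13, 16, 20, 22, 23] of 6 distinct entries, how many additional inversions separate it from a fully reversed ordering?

Maximum inversions for 6 distinct elements is C(6, 2) = 6·5/2 = 15.
Current inversions — for each element, count later smaller elements:
8: 0
13: 0
16: 0
20: 0
22: 0
23: 0
Current total: 0 + 0 + 0 + 0 + 0 + 0 = 0
Shortfall: 15 − 0 = 15

15 inversions short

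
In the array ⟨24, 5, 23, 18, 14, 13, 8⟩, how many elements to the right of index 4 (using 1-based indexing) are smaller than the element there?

The element at index 4 is 18.
Elements after it: 14, 13, 8
Those smaller than 18: 14, 13, 8

3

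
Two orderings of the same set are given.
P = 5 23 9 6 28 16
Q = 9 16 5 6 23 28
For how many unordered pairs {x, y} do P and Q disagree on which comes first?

Assign each item its position (1..6) in the first ordering, then rewrite the second ordering as that position sequence:
positions: 5→1, 23→2, 9→3, 6→4, 28→5, 16→6
second ordering as positions: [3, 6, 1, 4, 2, 5]
Discordant pairs = inversions in this position sequence.
3: 1, 2 → 2
6: 1, 4, 2, 5 → 4
1: 0
4: 2 → 1
2: 0
5: 0
Total: 2 + 4 + 0 + 1 + 0 + 0 = 7

7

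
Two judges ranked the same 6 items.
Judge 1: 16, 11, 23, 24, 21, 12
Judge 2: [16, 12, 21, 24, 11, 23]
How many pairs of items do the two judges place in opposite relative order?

Assign each item its position (1..6) in the first ordering, then rewrite the second ordering as that position sequence:
positions: 16→1, 11→2, 23→3, 24→4, 21→5, 12→6
second ordering as positions: [1, 6, 5, 4, 2, 3]
Discordant pairs = inversions in this position sequence.
1: 0
6: 5, 4, 2, 3 → 4
5: 4, 2, 3 → 3
4: 2, 3 → 2
2: 0
3: 0
Total: 0 + 4 + 3 + 2 + 0 + 0 = 9

Discordant pairs: 9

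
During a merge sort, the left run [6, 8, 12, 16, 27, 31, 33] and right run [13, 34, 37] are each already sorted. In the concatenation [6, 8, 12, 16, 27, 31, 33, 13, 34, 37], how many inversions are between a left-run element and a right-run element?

For each element r of the right run, count left-run elements greater than r:
r = 13: 16, 27, 31, 33 → 4
r = 34: none → 0
r = 37: none → 0
Cross-inversions: 4 + 0 + 0 = 4

4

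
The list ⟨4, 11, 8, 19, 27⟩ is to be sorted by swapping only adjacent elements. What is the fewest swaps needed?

Minimum adjacent swaps = number of inversions (each swap of adjacent out-of-order elements removes one inversion and no swap can remove more).
Count inversions — for each element, later elements that are smaller:
4: none → 0
11: 8 → 1
8: none → 0
19: none → 0
27: none → 0
Total inversions: 0 + 1 + 0 + 0 + 0 = 1

1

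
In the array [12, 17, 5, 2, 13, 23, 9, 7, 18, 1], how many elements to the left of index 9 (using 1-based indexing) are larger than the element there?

1

The element at index 9 is 18.
Elements before it: 12, 17, 5, 2, 13, 23, 9, 7
Those larger than 18: 23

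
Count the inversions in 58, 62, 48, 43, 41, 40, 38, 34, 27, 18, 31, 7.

Element-by-element contributions:
58: 10
62: 10
48: 9
43: 8
41: 7
40: 6
38: 5
34: 4
27: 2
18: 1
31: 1
7: 0
Sum: 10 + 10 + 9 + 8 + 7 + 6 + 5 + 4 + 2 + 1 + 1 + 0 = 63

63 out-of-order pairs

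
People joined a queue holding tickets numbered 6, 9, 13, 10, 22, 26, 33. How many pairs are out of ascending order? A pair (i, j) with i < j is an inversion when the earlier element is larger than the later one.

1

Out-of-order index pairs (1-indexed):
(3,4): 13 > 10
That's 1 pair.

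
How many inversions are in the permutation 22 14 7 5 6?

Count, for each position, how many later elements it exceeds:
22 → 14, 7, 5, 6 → 4
14 → 7, 5, 6 → 3
7 → 5, 6 → 2
5 → none → 0
6 → none → 0
Sum: 4 + 3 + 2 + 0 + 0 = 9

There are 9 out-of-order pairs.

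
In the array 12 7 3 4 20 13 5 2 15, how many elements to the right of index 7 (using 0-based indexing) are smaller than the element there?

0

The element at index 7 is 2.
Elements after it: 15
None of them are smaller than 2.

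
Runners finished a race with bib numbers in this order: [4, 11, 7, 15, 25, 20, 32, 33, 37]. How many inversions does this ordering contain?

2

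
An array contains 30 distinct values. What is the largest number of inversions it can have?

435

The maximum occurs when the array is in strictly decreasing order: every one of the C(30, 2) pairs is inverted.
C(30, 2) = 30·29/2 = 435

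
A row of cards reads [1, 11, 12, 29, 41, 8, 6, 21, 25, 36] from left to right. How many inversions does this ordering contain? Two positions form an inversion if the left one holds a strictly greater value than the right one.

Count, for each position, how many later elements it exceeds:
1: 0
11: 2
12: 2
29: 4
41: 5
8: 1
6: 0
21: 0
25: 0
36: 0
Sum: 0 + 2 + 2 + 4 + 5 + 1 + 0 + 0 + 0 + 0 = 14

14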